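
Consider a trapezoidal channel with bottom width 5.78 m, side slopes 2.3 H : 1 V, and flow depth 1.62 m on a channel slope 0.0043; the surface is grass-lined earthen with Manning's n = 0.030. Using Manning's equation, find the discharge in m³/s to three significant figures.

A = (b + z·y)·y = (5.78 + 2.3×1.62)×1.62 = 15.40 m²
P = b + 2y√(1+z²) = 5.78 + 2×1.62×√(1+2.3²) = 13.91 m
R = A/P = 15.40/13.91 = 1.107 m
Q = (1/n)·A·R^(2/3)·S^(1/2) = (1/0.030) × 15.40 × 1.107^(2/3) × 0.0043^(1/2) = 36.03 m³/s

36.0 m³/s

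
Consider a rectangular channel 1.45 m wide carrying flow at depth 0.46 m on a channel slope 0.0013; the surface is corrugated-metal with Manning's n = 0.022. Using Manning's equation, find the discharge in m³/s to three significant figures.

0.469 m³/s

A = b·y = 1.45 × 0.46 = 0.6670 m²
P = b + 2y = 1.45 + 2×0.46 = 2.370 m
R = A/P = 0.6670/2.370 = 0.2814 m
Q = (1/n)·A·R^(2/3)·S^(1/2) = (1/0.022) × 0.6670 × 0.2814^(2/3) × 0.0013^(1/2) = 0.4695 m³/s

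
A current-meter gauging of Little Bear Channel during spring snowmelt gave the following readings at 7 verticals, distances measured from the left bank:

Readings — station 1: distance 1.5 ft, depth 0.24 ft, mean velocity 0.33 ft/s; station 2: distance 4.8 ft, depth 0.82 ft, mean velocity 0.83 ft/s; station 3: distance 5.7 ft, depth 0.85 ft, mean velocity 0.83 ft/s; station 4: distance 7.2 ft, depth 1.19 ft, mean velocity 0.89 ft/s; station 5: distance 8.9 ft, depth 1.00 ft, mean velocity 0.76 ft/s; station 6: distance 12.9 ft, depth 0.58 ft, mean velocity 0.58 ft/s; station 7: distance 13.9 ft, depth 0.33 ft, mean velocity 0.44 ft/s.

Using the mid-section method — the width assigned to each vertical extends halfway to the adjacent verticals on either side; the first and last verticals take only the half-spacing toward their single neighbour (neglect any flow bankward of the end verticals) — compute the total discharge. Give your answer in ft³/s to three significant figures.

7.18 ft³/s

w_1 = (4.8 − 1.5)/2 = 1.65 ft; q_1 = 0.33 × 0.24 × 1.65 = 0.1307 ft³/s
w_2 = (5.7 − 1.5)/2 = 2.1 ft; q_2 = 0.83 × 0.82 × 2.1 = 1.429 ft³/s
w_3 = (7.2 − 4.8)/2 = 1.2 ft; q_3 = 0.83 × 0.85 × 1.2 = 0.8466 ft³/s
w_4 = (8.9 − 5.7)/2 = 1.6 ft; q_4 = 0.89 × 1.19 × 1.6 = 1.695 ft³/s
w_5 = (12.9 − 7.2)/2 = 2.85 ft; q_5 = 0.76 × 1.00 × 2.85 = 2.166 ft³/s
w_6 = (13.9 − 8.9)/2 = 2.5 ft; q_6 = 0.58 × 0.58 × 2.5 = 0.8410 ft³/s
w_7 = (13.9 − 12.9)/2 = 0.5 ft; q_7 = 0.44 × 0.33 × 0.5 = 0.07260 ft³/s
Q = Σ qᵢ = 7.181 ft³/s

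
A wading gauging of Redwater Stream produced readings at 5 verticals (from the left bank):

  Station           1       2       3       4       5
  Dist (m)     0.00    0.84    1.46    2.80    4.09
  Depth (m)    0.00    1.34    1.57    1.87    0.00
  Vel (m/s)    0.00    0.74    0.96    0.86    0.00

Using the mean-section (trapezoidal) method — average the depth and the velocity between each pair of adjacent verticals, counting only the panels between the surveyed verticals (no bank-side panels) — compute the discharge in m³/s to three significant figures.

Panel 1-2: Δb = 0.84 m, d̄ = (0.00+1.34)/2 = 0.67, v̄ = (0.00+0.74)/2 = 0.37 → q = 0.84×0.67×0.37 = 0.2082 m³/s
Panel 2-3: Δb = 0.62 m, d̄ = (1.34+1.57)/2 = 1.455, v̄ = (0.74+0.96)/2 = 0.85 → q = 0.62×1.455×0.85 = 0.7668 m³/s
Panel 3-4: Δb = 1.34 m, d̄ = (1.57+1.87)/2 = 1.72, v̄ = (0.96+0.86)/2 = 0.91 → q = 1.34×1.72×0.91 = 2.097 m³/s
Panel 4-5: Δb = 1.29 m, d̄ = (1.87+0.00)/2 = 0.935, v̄ = (0.86+0.00)/2 = 0.43 → q = 1.29×0.935×0.43 = 0.5186 m³/s
Q = Σ q = 3.591 m³/s

3.59 m³/s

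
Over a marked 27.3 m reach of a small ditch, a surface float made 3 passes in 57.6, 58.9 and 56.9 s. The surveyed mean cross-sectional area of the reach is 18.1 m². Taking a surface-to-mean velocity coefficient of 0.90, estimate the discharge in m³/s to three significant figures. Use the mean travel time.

t̄ = (57.6 + 58.9 + 56.9) / 3 = 57.8 s
v_surface = L / t̄ = 27.3 / 57.8 = 0.4723 m/s
v_mean = 0.90 × 0.4723 = 0.4251 m/s
Q = A × v_mean = 18.1 × 0.4251 = 7.694 m³/s

7.69 m³/s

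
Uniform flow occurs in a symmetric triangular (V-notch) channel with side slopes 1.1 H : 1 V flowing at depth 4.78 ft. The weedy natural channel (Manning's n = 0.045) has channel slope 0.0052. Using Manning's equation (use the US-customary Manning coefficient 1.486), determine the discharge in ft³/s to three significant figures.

A = z·y² = 1.1×4.78² = 25.13 ft²
P = 2y√(1+z²) = 2×4.78×√(1+1.1²) = 14.21 ft
R = A/P = 25.13/14.21 = 1.768 ft
Q = (1.486/n)·A·R^(2/3)·S^(1/2) = (1.486/0.045) × 25.13 × 1.768^(2/3) × 0.0052^(1/2) = 87.52 ft³/s

87.5 ft³/s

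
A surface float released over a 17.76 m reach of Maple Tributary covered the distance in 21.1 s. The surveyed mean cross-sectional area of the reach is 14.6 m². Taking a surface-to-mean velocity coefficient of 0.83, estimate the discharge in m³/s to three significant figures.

v_surface = L / t̄ = 17.76 / 21.1 = 0.8417 m/s
v_mean = 0.83 × 0.8417 = 0.6986 m/s
Q = A × v_mean = 14.6 × 0.6986 = 10.20 m³/s

10.2 m³/s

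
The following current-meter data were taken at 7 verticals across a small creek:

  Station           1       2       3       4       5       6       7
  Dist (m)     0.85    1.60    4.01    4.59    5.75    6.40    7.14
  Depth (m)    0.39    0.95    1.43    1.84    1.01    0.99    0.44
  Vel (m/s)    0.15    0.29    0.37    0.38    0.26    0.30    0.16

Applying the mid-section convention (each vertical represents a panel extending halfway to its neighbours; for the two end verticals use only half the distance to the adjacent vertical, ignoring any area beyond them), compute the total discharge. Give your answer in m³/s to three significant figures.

w_1 = (1.60 − 0.85)/2 = 0.375 m; q_1 = 0.15 × 0.39 × 0.375 = 0.02194 m³/s
w_2 = (4.01 − 0.85)/2 = 1.58 m; q_2 = 0.29 × 0.95 × 1.58 = 0.4353 m³/s
w_3 = (4.59 − 1.60)/2 = 1.495 m; q_3 = 0.37 × 1.43 × 1.495 = 0.7910 m³/s
w_4 = (5.75 − 4.01)/2 = 0.87 m; q_4 = 0.38 × 1.84 × 0.87 = 0.6083 m³/s
w_5 = (6.40 − 4.59)/2 = 0.905 m; q_5 = 0.26 × 1.01 × 0.905 = 0.2377 m³/s
w_6 = (7.14 − 5.75)/2 = 0.695 m; q_6 = 0.30 × 0.99 × 0.695 = 0.2064 m³/s
w_7 = (7.14 − 6.40)/2 = 0.37 m; q_7 = 0.16 × 0.44 × 0.37 = 0.02605 m³/s
Q = Σ qᵢ = 2.327 m³/s

2.33 m³/s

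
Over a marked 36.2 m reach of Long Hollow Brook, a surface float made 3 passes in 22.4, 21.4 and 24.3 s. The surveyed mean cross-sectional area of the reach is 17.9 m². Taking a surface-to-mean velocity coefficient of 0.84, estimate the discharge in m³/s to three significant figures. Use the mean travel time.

t̄ = (22.4 + 21.4 + 24.3) / 3 = 22.7 s
v_surface = L / t̄ = 36.2 / 22.7 = 1.595 m/s
v_mean = 0.84 × 1.595 = 1.340 m/s
Q = A × v_mean = 17.9 × 1.340 = 23.98 m³/s

24.0 m³/s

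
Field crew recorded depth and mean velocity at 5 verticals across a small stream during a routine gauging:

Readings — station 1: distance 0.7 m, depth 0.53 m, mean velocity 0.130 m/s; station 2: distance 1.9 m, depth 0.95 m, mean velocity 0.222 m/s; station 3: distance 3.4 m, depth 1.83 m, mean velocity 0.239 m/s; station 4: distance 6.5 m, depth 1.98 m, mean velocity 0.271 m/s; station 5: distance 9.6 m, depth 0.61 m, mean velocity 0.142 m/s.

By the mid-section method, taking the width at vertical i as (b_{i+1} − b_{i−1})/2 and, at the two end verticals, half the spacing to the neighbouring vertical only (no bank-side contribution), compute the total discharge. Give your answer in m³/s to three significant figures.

3.13 m³/s

w_1 = (1.9 − 0.7)/2 = 0.6 m; q_1 = 0.130 × 0.53 × 0.6 = 0.04134 m³/s
w_2 = (3.4 − 0.7)/2 = 1.35 m; q_2 = 0.222 × 0.95 × 1.35 = 0.2847 m³/s
w_3 = (6.5 − 1.9)/2 = 2.3 m; q_3 = 0.239 × 1.83 × 2.3 = 1.006 m³/s
w_4 = (9.6 − 3.4)/2 = 3.1 m; q_4 = 0.271 × 1.98 × 3.1 = 1.663 m³/s
w_5 = (9.6 − 6.5)/2 = 1.55 m; q_5 = 0.142 × 0.61 × 1.55 = 0.1343 m³/s
Q = Σ qᵢ = 3.130 m³/s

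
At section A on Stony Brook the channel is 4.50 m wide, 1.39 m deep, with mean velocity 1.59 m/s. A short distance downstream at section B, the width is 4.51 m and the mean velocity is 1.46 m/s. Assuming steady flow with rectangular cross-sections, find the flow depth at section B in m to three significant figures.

Q = A₁V₁ = (4.50×1.39) × 1.59 = 9.945 m³/s
d₂ = Q/(b₂ V₂) = 9.945/(4.51×1.46) = 1.510 m

1.51 m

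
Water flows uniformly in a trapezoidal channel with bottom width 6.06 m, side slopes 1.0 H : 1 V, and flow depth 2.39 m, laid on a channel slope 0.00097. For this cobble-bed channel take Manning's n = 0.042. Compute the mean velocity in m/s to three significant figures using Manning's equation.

1.00 m/s

A = (b + z·y)·y = (6.06 + 1.0×2.39)×2.39 = 20.20 m²
P = b + 2y√(1+z²) = 6.06 + 2×2.39×√(1+1.0²) = 12.82 m
R = A/P = 20.20/12.82 = 1.575 m
Q = (1/n)·A·R^(2/3)·S^(1/2) = (1/0.042) × 20.20 × 1.575^(2/3) × 0.00097^(1/2) = 20.28 m³/s
V = Q/A = 20.28/20.20 = 1.004 m/s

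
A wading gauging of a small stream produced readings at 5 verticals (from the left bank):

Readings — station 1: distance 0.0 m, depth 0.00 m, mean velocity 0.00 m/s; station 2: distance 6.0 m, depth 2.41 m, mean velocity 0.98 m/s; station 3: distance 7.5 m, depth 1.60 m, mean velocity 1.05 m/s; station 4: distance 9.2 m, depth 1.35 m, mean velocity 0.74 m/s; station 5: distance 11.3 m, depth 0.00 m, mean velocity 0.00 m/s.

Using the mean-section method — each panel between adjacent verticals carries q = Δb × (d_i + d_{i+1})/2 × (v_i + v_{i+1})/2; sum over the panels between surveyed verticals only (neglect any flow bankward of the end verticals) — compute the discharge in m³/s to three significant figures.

9.36 m³/s

Panel 1-2: Δb = 6 m, d̄ = (0.00+2.41)/2 = 1.205, v̄ = (0.00+0.98)/2 = 0.49 → q = 6×1.205×0.49 = 3.543 m³/s
Panel 2-3: Δb = 1.5 m, d̄ = (2.41+1.60)/2 = 2.005, v̄ = (0.98+1.05)/2 = 1.015 → q = 1.5×2.005×1.015 = 3.053 m³/s
Panel 3-4: Δb = 1.7 m, d̄ = (1.60+1.35)/2 = 1.475, v̄ = (1.05+0.74)/2 = 0.895 → q = 1.7×1.475×0.895 = 2.244 m³/s
Panel 4-5: Δb = 2.1 m, d̄ = (1.35+0.00)/2 = 0.675, v̄ = (0.74+0.00)/2 = 0.37 → q = 2.1×0.675×0.37 = 0.5245 m³/s
Q = Σ q = 9.364 m³/s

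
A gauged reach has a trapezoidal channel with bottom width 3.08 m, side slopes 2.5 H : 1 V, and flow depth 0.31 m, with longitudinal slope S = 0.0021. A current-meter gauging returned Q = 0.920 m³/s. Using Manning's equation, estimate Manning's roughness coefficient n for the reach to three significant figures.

A = (b + z·y)·y = (3.08 + 2.5×0.31)×0.31 = 1.195 m²
P = b + 2y√(1+z²) = 3.08 + 2×0.31×√(1+2.5²) = 4.749 m
R = A/P = 1.195/4.749 = 0.2516 m
n = (1/Q)·A·R^(2/3)·S^(1/2) = (1/0.920) × 1.195 × 0.3986 × 0.04583 = 0.02372

0.0237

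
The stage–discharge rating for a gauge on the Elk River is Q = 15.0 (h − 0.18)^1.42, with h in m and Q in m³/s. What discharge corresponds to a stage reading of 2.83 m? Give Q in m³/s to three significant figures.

59.9 m³/s

Q = 15.0 × (2.83 − 0.18)^1.42 = 15.0 × 2.65^1.42 = 59.85 m³/s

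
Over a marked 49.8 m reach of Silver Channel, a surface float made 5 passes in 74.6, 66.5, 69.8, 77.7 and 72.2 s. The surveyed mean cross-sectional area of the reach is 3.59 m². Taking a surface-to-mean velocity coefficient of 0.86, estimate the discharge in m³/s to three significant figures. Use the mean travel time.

t̄ = (74.6 + 66.5 + 69.8 + 77.7 + 72.2) / 5 = 72.16 s
v_surface = L / t̄ = 49.8 / 72.16 = 0.6901 m/s
v_mean = 0.86 × 0.6901 = 0.5935 m/s
Q = A × v_mean = 3.59 × 0.5935 = 2.131 m³/s

2.13 m³/s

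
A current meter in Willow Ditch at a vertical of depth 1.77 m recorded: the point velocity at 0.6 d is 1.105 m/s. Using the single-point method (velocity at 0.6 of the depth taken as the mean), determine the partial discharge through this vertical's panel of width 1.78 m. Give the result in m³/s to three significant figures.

v̄ = v₀.₆ = 1.105 m/s
q = v̄ × d × w = 1.105 × 1.77 × 1.78 = 3.481 m³/s

3.48 m³/s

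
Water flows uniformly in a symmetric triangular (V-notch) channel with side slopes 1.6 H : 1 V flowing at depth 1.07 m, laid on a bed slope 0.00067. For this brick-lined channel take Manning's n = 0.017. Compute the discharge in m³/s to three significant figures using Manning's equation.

A = z·y² = 1.6×1.07² = 1.832 m²
P = 2y√(1+z²) = 2×1.07×√(1+1.6²) = 4.038 m
R = A/P = 1.832/4.038 = 0.4537 m
Q = (1/n)·A·R^(2/3)·S^(1/2) = (1/0.017) × 1.832 × 0.4537^(2/3) × 0.00067^(1/2) = 1.647 m³/s

1.65 m³/s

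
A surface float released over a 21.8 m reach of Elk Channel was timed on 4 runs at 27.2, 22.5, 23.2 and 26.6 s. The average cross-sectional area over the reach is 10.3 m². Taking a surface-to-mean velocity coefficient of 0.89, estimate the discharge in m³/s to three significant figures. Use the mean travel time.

8.03 m³/s

t̄ = (27.2 + 22.5 + 23.2 + 26.6) / 4 = 24.875 s
v_surface = L / t̄ = 21.8 / 24.875 = 0.8764 m/s
v_mean = 0.89 × 0.8764 = 0.7800 m/s
Q = A × v_mean = 10.3 × 0.7800 = 8.034 m³/s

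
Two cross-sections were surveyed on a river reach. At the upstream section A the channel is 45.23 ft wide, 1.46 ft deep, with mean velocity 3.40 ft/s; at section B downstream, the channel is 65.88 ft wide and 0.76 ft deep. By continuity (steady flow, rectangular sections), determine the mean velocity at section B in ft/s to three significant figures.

Q = A₁V₁ = (45.23×1.46) × 3.40 = 224.5 ft³/s
A₂ = 65.88 × 0.76 = 50.07 ft²
V₂ = Q/A₂ = 224.5/50.07 = 4.484 ft/s

4.48 ft/s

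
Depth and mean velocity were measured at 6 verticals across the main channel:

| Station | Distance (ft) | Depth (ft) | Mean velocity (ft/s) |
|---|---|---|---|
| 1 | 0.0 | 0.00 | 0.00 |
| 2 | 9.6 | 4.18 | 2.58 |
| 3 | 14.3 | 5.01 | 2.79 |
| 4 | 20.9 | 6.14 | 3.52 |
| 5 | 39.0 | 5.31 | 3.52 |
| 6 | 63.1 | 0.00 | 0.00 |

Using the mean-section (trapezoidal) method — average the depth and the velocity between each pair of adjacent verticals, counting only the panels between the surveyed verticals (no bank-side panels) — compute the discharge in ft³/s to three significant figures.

677 ft³/s

Panel 1-2: Δb = 9.6 ft, d̄ = (0.00+4.18)/2 = 2.09, v̄ = (0.00+2.58)/2 = 1.29 → q = 9.6×2.09×1.29 = 25.88 ft³/s
Panel 2-3: Δb = 4.7 ft, d̄ = (4.18+5.01)/2 = 4.595, v̄ = (2.58+2.79)/2 = 2.685 → q = 4.7×4.595×2.685 = 57.99 ft³/s
Panel 3-4: Δb = 6.6 ft, d̄ = (5.01+6.14)/2 = 5.575, v̄ = (2.79+3.52)/2 = 3.155 → q = 6.6×5.575×3.155 = 116.1 ft³/s
Panel 4-5: Δb = 18.1 ft, d̄ = (6.14+5.31)/2 = 5.725, v̄ = (3.52+3.52)/2 = 3.52 → q = 18.1×5.725×3.52 = 364.8 ft³/s
Panel 5-6: Δb = 24.1 ft, d̄ = (5.31+0.00)/2 = 2.655, v̄ = (3.52+0.00)/2 = 1.76 → q = 24.1×2.655×1.76 = 112.6 ft³/s
Q = Σ q = 677.3 ft³/s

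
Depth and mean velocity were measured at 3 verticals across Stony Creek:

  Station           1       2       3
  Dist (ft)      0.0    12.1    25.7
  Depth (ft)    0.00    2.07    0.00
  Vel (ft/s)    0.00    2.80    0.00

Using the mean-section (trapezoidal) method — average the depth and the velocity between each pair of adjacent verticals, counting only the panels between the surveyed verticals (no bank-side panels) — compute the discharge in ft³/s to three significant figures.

Panel 1-2: Δb = 12.1 ft, d̄ = (0.00+2.07)/2 = 1.035, v̄ = (0.00+2.80)/2 = 1.4 → q = 12.1×1.035×1.4 = 17.53 ft³/s
Panel 2-3: Δb = 13.6 ft, d̄ = (2.07+0.00)/2 = 1.035, v̄ = (2.80+0.00)/2 = 1.4 → q = 13.6×1.035×1.4 = 19.71 ft³/s
Q = Σ q = 37.24 ft³/s

37.2 ft³/s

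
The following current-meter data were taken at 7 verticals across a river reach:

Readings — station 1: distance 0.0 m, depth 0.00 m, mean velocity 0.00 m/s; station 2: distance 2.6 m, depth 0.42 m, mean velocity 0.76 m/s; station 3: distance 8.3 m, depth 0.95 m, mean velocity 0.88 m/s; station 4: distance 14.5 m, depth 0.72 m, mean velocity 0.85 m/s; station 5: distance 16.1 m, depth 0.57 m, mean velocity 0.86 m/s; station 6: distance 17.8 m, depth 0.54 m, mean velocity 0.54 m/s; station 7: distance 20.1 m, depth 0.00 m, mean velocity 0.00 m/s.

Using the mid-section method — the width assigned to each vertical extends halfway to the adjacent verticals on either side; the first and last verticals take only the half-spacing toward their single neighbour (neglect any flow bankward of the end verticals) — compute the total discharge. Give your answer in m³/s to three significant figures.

10.1 m³/s

w_2 = (8.3 − 0.0)/2 = 4.15 m; q_2 = 0.76 × 0.42 × 4.15 = 1.325 m³/s
w_3 = (14.5 − 2.6)/2 = 5.95 m; q_3 = 0.88 × 0.95 × 5.95 = 4.974 m³/s
w_4 = (16.1 − 8.3)/2 = 3.9 m; q_4 = 0.85 × 0.72 × 3.9 = 2.387 m³/s
w_5 = (17.8 − 14.5)/2 = 1.65 m; q_5 = 0.86 × 0.57 × 1.65 = 0.8088 m³/s
w_6 = (20.1 − 16.1)/2 = 2 m; q_6 = 0.54 × 0.54 × 2 = 0.5832 m³/s
Stations 1, 7 contribute zero (depth or velocity is 0).
Q = Σ qᵢ = 10.08 m³/s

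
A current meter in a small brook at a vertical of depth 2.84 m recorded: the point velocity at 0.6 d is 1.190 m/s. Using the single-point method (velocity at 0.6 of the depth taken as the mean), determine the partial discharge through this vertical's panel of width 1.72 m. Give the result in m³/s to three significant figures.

v̄ = v₀.₆ = 1.190 m/s
q = v̄ × d × w = 1.190 × 2.84 × 1.72 = 5.813 m³/s

5.81 m³/s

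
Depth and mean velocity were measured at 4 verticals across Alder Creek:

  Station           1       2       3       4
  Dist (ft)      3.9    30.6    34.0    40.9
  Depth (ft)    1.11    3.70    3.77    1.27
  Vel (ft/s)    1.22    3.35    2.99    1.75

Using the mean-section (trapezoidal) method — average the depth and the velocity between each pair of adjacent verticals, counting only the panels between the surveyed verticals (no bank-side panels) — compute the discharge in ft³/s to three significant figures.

228 ft³/s

Panel 1-2: Δb = 26.7 ft, d̄ = (1.11+3.70)/2 = 2.405, v̄ = (1.22+3.35)/2 = 2.285 → q = 26.7×2.405×2.285 = 146.7 ft³/s
Panel 2-3: Δb = 3.4 ft, d̄ = (3.70+3.77)/2 = 3.735, v̄ = (3.35+2.99)/2 = 3.17 → q = 3.4×3.735×3.17 = 40.26 ft³/s
Panel 3-4: Δb = 6.9 ft, d̄ = (3.77+1.27)/2 = 2.52, v̄ = (2.99+1.75)/2 = 2.37 → q = 6.9×2.52×2.37 = 41.21 ft³/s
Q = Σ q = 228.2 ft³/s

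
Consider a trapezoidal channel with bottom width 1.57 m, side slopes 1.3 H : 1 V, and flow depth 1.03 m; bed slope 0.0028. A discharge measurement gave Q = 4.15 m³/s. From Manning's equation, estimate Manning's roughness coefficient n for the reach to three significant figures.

A = (b + z·y)·y = (1.57 + 1.3×1.03)×1.03 = 2.996 m²
P = b + 2y√(1+z²) = 1.57 + 2×1.03×√(1+1.3²) = 4.949 m
R = A/P = 2.996/4.949 = 0.6055 m
n = (1/Q)·A·R^(2/3)·S^(1/2) = (1/4.15) × 2.996 × 0.7157 × 0.05292 = 0.02734

0.0273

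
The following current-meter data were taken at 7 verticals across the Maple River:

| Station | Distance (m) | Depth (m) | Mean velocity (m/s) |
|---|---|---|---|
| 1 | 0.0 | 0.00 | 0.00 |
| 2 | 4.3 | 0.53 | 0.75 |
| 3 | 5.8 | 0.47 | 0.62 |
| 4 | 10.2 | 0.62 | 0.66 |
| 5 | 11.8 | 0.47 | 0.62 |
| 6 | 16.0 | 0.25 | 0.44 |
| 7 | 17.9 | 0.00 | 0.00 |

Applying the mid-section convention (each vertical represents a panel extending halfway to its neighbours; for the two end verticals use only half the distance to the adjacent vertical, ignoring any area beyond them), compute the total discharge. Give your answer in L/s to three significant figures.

4420 L/s

w_2 = (5.8 − 0.0)/2 = 2.9 m; q_2 = 0.75 × 0.53 × 2.9 = 1.153 m³/s
w_3 = (10.2 − 4.3)/2 = 2.95 m; q_3 = 0.62 × 0.47 × 2.95 = 0.8596 m³/s
w_4 = (11.8 − 5.8)/2 = 3 m; q_4 = 0.66 × 0.62 × 3 = 1.228 m³/s
w_5 = (16.0 − 10.2)/2 = 2.9 m; q_5 = 0.62 × 0.47 × 2.9 = 0.8451 m³/s
w_6 = (17.9 − 11.8)/2 = 3.05 m; q_6 = 0.44 × 0.25 × 3.05 = 0.3355 m³/s
Stations 1, 7 contribute zero (depth or velocity is 0).
Q = Σ qᵢ = 4.421 m³/s
= 4.421 × 1000 = 4421 L/s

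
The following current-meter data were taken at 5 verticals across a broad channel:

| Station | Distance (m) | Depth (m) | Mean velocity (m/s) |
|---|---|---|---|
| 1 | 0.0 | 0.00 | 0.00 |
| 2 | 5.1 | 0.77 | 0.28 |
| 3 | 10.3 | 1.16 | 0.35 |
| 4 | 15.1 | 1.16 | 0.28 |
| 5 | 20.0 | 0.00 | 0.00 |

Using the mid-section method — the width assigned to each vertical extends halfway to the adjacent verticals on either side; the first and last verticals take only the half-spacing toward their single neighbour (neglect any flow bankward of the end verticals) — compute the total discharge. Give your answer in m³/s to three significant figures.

w_2 = (10.3 − 0.0)/2 = 5.15 m; q_2 = 0.28 × 0.77 × 5.15 = 1.110 m³/s
w_3 = (15.1 − 5.1)/2 = 5 m; q_3 = 0.35 × 1.16 × 5 = 2.030 m³/s
w_4 = (20.0 − 10.3)/2 = 4.85 m; q_4 = 0.28 × 1.16 × 4.85 = 1.575 m³/s
Stations 1, 5 contribute zero (depth or velocity is 0).
Q = Σ qᵢ = 4.716 m³/s

4.72 m³/s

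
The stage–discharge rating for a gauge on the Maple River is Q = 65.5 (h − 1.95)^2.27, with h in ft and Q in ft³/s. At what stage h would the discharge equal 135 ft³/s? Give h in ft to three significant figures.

h − h₀ = (Q/C)^(1/b) = (135/65.5)^(1/2.27) = 1.375 ft
h = 1.95 + 1.375 = 3.325 ft

3.33 ft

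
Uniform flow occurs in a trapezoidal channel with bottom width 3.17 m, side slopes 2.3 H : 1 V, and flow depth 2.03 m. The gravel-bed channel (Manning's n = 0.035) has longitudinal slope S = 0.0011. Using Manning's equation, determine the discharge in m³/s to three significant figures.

17.0 m³/s

A = (b + z·y)·y = (3.17 + 2.3×2.03)×2.03 = 15.91 m²
P = b + 2y√(1+z²) = 3.17 + 2×2.03×√(1+2.3²) = 13.35 m
R = A/P = 15.91/13.35 = 1.192 m
Q = (1/n)·A·R^(2/3)·S^(1/2) = (1/0.035) × 15.91 × 1.192^(2/3) × 0.0011^(1/2) = 16.95 m³/s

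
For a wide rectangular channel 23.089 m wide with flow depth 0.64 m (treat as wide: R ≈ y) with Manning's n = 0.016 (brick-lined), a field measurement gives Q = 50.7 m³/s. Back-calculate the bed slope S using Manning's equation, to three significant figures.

0.00546

A = b·y = 23.089 × 0.64 = 14.78 m²
Wide channel: R ≈ y = 0.64 m
S = (Q·n / (1·A·R^(2/3)))² = (50.7×0.016 / (1×14.78×0.7427))² = 0.005464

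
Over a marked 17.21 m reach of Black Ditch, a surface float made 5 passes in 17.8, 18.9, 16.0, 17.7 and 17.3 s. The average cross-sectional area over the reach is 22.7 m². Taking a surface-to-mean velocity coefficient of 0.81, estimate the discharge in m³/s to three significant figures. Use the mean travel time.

18.0 m³/s

t̄ = (17.8 + 18.9 + 16.0 + 17.7 + 17.3) / 5 = 17.54 s
v_surface = L / t̄ = 17.21 / 17.54 = 0.9812 m/s
v_mean = 0.81 × 0.9812 = 0.7948 m/s
Q = A × v_mean = 22.7 × 0.7948 = 18.04 m³/s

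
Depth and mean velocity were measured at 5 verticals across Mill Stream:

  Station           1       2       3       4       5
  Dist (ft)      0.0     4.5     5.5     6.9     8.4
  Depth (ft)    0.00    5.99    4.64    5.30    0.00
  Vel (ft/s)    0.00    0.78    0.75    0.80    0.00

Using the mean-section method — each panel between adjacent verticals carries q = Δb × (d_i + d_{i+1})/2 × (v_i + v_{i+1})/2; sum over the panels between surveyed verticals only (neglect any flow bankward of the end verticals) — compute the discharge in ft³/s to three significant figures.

16.3 ft³/s

Panel 1-2: Δb = 4.5 ft, d̄ = (0.00+5.99)/2 = 2.995, v̄ = (0.00+0.78)/2 = 0.39 → q = 4.5×2.995×0.39 = 5.256 ft³/s
Panel 2-3: Δb = 1 ft, d̄ = (5.99+4.64)/2 = 5.315, v̄ = (0.78+0.75)/2 = 0.765 → q = 1×5.315×0.765 = 4.066 ft³/s
Panel 3-4: Δb = 1.4 ft, d̄ = (4.64+5.30)/2 = 4.97, v̄ = (0.75+0.80)/2 = 0.775 → q = 1.4×4.97×0.775 = 5.392 ft³/s
Panel 4-5: Δb = 1.5 ft, d̄ = (5.30+0.00)/2 = 2.65, v̄ = (0.80+0.00)/2 = 0.4 → q = 1.5×2.65×0.4 = 1.590 ft³/s
Q = Σ q = 16.30 ft³/s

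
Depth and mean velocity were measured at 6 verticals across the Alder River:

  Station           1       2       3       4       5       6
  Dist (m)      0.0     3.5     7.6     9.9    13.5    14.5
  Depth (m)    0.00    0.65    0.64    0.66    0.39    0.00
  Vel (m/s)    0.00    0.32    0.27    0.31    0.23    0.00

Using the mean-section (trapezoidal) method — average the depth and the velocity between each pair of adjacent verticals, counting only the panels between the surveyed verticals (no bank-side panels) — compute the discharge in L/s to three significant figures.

1930 L/s

Panel 1-2: Δb = 3.5 m, d̄ = (0.00+0.65)/2 = 0.325, v̄ = (0.00+0.32)/2 = 0.16 → q = 3.5×0.325×0.16 = 0.1820 m³/s
Panel 2-3: Δb = 4.1 m, d̄ = (0.65+0.64)/2 = 0.645, v̄ = (0.32+0.27)/2 = 0.295 → q = 4.1×0.645×0.295 = 0.7801 m³/s
Panel 3-4: Δb = 2.3 m, d̄ = (0.64+0.66)/2 = 0.65, v̄ = (0.27+0.31)/2 = 0.29 → q = 2.3×0.65×0.29 = 0.4336 m³/s
Panel 4-5: Δb = 3.6 m, d̄ = (0.66+0.39)/2 = 0.525, v̄ = (0.31+0.23)/2 = 0.27 → q = 3.6×0.525×0.27 = 0.5103 m³/s
Panel 5-6: Δb = 1 m, d̄ = (0.39+0.00)/2 = 0.195, v̄ = (0.23+0.00)/2 = 0.115 → q = 1×0.195×0.115 = 0.02243 m³/s
Q = Σ q = 1.928 m³/s
= 1.928 × 1000 = 1928 L/s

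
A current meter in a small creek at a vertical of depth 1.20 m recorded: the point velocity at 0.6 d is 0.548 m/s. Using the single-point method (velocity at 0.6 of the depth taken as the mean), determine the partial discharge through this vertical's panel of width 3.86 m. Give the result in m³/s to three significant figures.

2.54 m³/s

v̄ = v₀.₆ = 0.548 m/s
q = v̄ × d × w = 0.5480 × 1.20 × 3.86 = 2.538 m³/s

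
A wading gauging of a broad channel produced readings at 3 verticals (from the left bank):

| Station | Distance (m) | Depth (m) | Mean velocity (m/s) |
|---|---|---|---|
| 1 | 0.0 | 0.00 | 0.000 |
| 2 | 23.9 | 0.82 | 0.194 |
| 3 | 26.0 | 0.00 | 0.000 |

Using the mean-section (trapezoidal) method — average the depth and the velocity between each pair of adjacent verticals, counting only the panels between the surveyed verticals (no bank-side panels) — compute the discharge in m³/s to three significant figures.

1.03 m³/s

Panel 1-2: Δb = 23.9 m, d̄ = (0.00+0.82)/2 = 0.41, v̄ = (0.000+0.194)/2 = 0.097 → q = 23.9×0.41×0.097 = 0.9505 m³/s
Panel 2-3: Δb = 2.1 m, d̄ = (0.82+0.00)/2 = 0.41, v̄ = (0.194+0.000)/2 = 0.097 → q = 2.1×0.41×0.097 = 0.08352 m³/s
Q = Σ q = 1.034 m³/s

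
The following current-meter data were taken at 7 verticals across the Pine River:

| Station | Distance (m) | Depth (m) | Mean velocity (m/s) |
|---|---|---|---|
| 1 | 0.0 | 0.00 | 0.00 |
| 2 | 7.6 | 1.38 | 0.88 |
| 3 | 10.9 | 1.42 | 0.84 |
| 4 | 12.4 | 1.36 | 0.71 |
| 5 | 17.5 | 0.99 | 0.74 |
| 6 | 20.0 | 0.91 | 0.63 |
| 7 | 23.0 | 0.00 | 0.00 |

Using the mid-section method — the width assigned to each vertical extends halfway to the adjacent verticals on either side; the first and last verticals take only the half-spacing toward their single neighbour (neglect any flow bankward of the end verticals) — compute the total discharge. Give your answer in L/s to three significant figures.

w_2 = (10.9 − 0.0)/2 = 5.45 m; q_2 = 0.88 × 1.38 × 5.45 = 6.618 m³/s
w_3 = (12.4 − 7.6)/2 = 2.4 m; q_3 = 0.84 × 1.42 × 2.4 = 2.863 m³/s
w_4 = (17.5 − 10.9)/2 = 3.3 m; q_4 = 0.71 × 1.36 × 3.3 = 3.186 m³/s
w_5 = (20.0 − 12.4)/2 = 3.8 m; q_5 = 0.74 × 0.99 × 3.8 = 2.784 m³/s
w_6 = (23.0 − 17.5)/2 = 2.75 m; q_6 = 0.63 × 0.91 × 2.75 = 1.577 m³/s
Stations 1, 7 contribute zero (depth or velocity is 0).
Q = Σ qᵢ = 17.03 m³/s
= 17.03 × 1000 = 17030 L/s

17000 L/s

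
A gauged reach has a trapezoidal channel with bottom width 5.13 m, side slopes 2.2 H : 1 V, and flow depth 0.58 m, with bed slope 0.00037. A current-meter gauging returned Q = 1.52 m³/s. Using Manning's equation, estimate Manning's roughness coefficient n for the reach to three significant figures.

A = (b + z·y)·y = (5.13 + 2.2×0.58)×0.58 = 3.715 m²
P = b + 2y√(1+z²) = 5.13 + 2×0.58×√(1+2.2²) = 7.933 m
R = A/P = 3.715/7.933 = 0.4683 m
n = (1/Q)·A·R^(2/3)·S^(1/2) = (1/1.52) × 3.715 × 0.6031 × 0.01924 = 0.02836

0.0284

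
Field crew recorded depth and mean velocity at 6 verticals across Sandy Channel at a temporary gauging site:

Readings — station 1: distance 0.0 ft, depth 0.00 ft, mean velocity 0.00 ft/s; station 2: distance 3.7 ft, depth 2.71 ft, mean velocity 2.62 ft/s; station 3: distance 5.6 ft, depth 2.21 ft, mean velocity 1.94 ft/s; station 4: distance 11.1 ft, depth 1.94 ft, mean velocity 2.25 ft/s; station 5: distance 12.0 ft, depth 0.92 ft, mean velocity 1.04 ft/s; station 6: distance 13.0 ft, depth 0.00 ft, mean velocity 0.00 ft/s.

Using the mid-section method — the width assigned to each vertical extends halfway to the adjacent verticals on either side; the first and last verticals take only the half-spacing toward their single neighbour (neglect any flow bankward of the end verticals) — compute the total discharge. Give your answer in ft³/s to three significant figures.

50.6 ft³/s

w_2 = (5.6 − 0.0)/2 = 2.8 ft; q_2 = 2.62 × 2.71 × 2.8 = 19.88 ft³/s
w_3 = (11.1 − 3.7)/2 = 3.7 ft; q_3 = 1.94 × 2.21 × 3.7 = 15.86 ft³/s
w_4 = (12.0 − 5.6)/2 = 3.2 ft; q_4 = 2.25 × 1.94 × 3.2 = 13.97 ft³/s
w_5 = (13.0 − 11.1)/2 = 0.95 ft; q_5 = 1.04 × 0.92 × 0.95 = 0.9090 ft³/s
Stations 1, 6 contribute zero (depth or velocity is 0).
Q = Σ qᵢ = 50.62 ft³/s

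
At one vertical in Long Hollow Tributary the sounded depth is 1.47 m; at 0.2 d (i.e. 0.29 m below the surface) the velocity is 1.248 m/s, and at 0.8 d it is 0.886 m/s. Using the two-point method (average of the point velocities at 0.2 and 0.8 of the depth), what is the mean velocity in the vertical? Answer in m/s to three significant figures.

v̄ = (1.248 + 0.886) / 2 = 1.067 m/s

1.07 m/s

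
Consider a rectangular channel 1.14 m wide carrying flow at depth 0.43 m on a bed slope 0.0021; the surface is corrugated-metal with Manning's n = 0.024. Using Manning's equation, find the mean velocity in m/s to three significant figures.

0.748 m/s

A = b·y = 1.14 × 0.43 = 0.4902 m²
P = b + 2y = 1.14 + 2×0.43 = 2.000 m
R = A/P = 0.4902/2.000 = 0.2451 m
Q = (1/n)·A·R^(2/3)·S^(1/2) = (1/0.024) × 0.4902 × 0.2451^(2/3) × 0.0021^(1/2) = 0.3666 m³/s
V = Q/A = 0.3666/0.4902 = 0.7478 m/s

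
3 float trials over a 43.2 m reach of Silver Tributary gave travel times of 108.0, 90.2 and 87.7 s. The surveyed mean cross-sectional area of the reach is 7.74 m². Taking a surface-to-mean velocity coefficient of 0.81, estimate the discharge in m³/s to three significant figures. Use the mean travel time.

2.84 m³/s

t̄ = (108.0 + 90.2 + 87.7) / 3 = 95.3 s
v_surface = L / t̄ = 43.2 / 95.3 = 0.4533 m/s
v_mean = 0.81 × 0.4533 = 0.3672 m/s
Q = A × v_mean = 7.74 × 0.3672 = 2.842 m³/s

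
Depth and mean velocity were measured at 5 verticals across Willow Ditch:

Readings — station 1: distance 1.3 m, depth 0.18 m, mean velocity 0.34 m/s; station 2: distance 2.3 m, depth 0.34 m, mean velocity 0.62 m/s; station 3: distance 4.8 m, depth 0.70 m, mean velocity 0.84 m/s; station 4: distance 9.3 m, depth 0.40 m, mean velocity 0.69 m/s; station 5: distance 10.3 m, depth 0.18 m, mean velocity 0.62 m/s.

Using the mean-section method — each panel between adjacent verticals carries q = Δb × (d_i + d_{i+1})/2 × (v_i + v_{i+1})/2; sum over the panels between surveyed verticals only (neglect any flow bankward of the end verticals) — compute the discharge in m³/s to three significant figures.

Panel 1-2: Δb = 1 m, d̄ = (0.18+0.34)/2 = 0.26, v̄ = (0.34+0.62)/2 = 0.48 → q = 1×0.26×0.48 = 0.1248 m³/s
Panel 2-3: Δb = 2.5 m, d̄ = (0.34+0.70)/2 = 0.52, v̄ = (0.62+0.84)/2 = 0.73 → q = 2.5×0.52×0.73 = 0.9490 m³/s
Panel 3-4: Δb = 4.5 m, d̄ = (0.70+0.40)/2 = 0.55, v̄ = (0.84+0.69)/2 = 0.765 → q = 4.5×0.55×0.765 = 1.893 m³/s
Panel 4-5: Δb = 1 m, d̄ = (0.40+0.18)/2 = 0.29, v̄ = (0.69+0.62)/2 = 0.655 → q = 1×0.29×0.655 = 0.1900 m³/s
Q = Σ q = 3.157 m³/s

3.16 m³/s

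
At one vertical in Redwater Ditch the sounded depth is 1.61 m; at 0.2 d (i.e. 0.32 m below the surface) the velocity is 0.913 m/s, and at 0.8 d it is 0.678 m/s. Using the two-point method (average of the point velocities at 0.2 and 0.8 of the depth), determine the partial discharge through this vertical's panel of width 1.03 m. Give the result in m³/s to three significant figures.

v̄ = (0.913 + 0.678) / 2 = 0.7955 m/s
q = v̄ × d × w = 0.7955 × 1.61 × 1.03 = 1.319 m³/s

1.32 m³/s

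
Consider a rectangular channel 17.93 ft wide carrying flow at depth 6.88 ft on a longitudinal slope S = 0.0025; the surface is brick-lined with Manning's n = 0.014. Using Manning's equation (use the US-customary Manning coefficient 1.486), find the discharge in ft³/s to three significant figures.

A = b·y = 17.93 × 6.88 = 123.4 ft²
P = b + 2y = 17.93 + 2×6.88 = 31.69 ft
R = A/P = 123.4/31.69 = 3.893 ft
Q = (1.486/n)·A·R^(2/3)·S^(1/2) = (1.486/0.014) × 123.4 × 3.893^(2/3) × 0.0025^(1/2) = 1620 ft³/s

1620 ft³/s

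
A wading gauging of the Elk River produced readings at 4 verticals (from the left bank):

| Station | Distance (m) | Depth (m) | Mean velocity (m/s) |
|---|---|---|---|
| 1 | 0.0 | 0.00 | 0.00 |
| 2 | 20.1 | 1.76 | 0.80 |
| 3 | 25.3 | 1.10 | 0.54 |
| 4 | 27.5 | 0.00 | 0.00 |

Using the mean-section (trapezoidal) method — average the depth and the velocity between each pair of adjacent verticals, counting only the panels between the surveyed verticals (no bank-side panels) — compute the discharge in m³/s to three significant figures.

Panel 1-2: Δb = 20.1 m, d̄ = (0.00+1.76)/2 = 0.88, v̄ = (0.00+0.80)/2 = 0.4 → q = 20.1×0.88×0.4 = 7.075 m³/s
Panel 2-3: Δb = 5.2 m, d̄ = (1.76+1.10)/2 = 1.43, v̄ = (0.80+0.54)/2 = 0.67 → q = 5.2×1.43×0.67 = 4.982 m³/s
Panel 3-4: Δb = 2.2 m, d̄ = (1.10+0.00)/2 = 0.55, v̄ = (0.54+0.00)/2 = 0.27 → q = 2.2×0.55×0.27 = 0.3267 m³/s
Q = Σ q = 12.38 m³/s

12.4 m³/s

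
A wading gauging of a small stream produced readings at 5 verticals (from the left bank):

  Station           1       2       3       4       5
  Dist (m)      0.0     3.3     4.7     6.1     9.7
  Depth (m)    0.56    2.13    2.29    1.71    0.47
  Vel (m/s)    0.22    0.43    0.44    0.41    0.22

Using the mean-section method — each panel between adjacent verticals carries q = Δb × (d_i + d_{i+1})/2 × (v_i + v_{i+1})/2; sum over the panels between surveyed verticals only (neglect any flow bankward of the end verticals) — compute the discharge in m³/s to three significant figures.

5.21 m³/s

Panel 1-2: Δb = 3.3 m, d̄ = (0.56+2.13)/2 = 1.345, v̄ = (0.22+0.43)/2 = 0.325 → q = 3.3×1.345×0.325 = 1.443 m³/s
Panel 2-3: Δb = 1.4 m, d̄ = (2.13+2.29)/2 = 2.21, v̄ = (0.43+0.44)/2 = 0.435 → q = 1.4×2.21×0.435 = 1.346 m³/s
Panel 3-4: Δb = 1.4 m, d̄ = (2.29+1.71)/2 = 2, v̄ = (0.44+0.41)/2 = 0.425 → q = 1.4×2×0.425 = 1.190 m³/s
Panel 4-5: Δb = 3.6 m, d̄ = (1.71+0.47)/2 = 1.09, v̄ = (0.41+0.22)/2 = 0.315 → q = 3.6×1.09×0.315 = 1.236 m³/s
Q = Σ q = 5.214 m³/s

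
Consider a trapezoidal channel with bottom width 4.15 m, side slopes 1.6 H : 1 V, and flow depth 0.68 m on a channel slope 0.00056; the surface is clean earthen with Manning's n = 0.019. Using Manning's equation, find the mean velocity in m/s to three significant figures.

0.816 m/s

A = (b + z·y)·y = (4.15 + 1.6×0.68)×0.68 = 3.562 m²
P = b + 2y√(1+z²) = 4.15 + 2×0.68×√(1+1.6²) = 6.716 m
R = A/P = 3.562/6.716 = 0.5303 m
Q = (1/n)·A·R^(2/3)·S^(1/2) = (1/0.019) × 3.562 × 0.5303^(2/3) × 0.00056^(1/2) = 2.907 m³/s
V = Q/A = 2.907/3.562 = 0.8160 m/s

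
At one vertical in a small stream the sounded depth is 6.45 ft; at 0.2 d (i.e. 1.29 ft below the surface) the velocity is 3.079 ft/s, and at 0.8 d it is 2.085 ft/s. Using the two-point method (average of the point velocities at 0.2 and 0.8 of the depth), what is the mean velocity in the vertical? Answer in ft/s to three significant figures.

2.58 ft/s

v̄ = (3.079 + 2.085) / 2 = 2.582 ft/s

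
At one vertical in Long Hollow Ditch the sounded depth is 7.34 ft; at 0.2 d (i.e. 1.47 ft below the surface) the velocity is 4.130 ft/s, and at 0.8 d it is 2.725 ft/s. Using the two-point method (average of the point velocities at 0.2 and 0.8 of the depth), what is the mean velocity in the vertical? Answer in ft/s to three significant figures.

3.43 ft/s

v̄ = (4.130 + 2.725) / 2 = 3.428 ft/s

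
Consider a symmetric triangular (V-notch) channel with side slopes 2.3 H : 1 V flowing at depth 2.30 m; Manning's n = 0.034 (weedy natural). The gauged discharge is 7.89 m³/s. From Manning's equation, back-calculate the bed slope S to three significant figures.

0.000453

A = z·y² = 2.3×2.30² = 12.17 m²
P = 2y√(1+z²) = 2×2.30×√(1+2.3²) = 11.54 m
R = A/P = 12.17/11.54 = 1.055 m
S = (Q·n / (1·A·R^(2/3)))² = (7.89×0.034 / (1×12.17×1.036))² = 0.0004528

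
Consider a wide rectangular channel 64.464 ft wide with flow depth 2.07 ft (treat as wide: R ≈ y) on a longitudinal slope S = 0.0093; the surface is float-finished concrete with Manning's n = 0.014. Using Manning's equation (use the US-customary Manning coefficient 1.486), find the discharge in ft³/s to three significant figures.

2220 ft³/s

A = b·y = 64.464 × 2.07 = 133.4 ft²
Wide channel: R ≈ y = 2.07 ft
Q = (1.486/n)·A·R^(2/3)·S^(1/2) = (1.486/0.014) × 133.4 × 2.070^(2/3) × 0.0093^(1/2) = 2219 ft³/s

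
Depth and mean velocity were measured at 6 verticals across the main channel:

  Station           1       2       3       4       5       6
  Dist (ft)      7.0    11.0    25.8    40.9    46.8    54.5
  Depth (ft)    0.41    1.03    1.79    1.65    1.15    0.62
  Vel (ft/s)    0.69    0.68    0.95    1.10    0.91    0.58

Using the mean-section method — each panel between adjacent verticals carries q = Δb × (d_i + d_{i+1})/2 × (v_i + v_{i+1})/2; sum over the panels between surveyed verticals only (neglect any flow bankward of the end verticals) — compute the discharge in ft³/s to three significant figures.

Panel 1-2: Δb = 4 ft, d̄ = (0.41+1.03)/2 = 0.72, v̄ = (0.69+0.68)/2 = 0.685 → q = 4×0.72×0.685 = 1.973 ft³/s
Panel 2-3: Δb = 14.8 ft, d̄ = (1.03+1.79)/2 = 1.41, v̄ = (0.68+0.95)/2 = 0.815 → q = 14.8×1.41×0.815 = 17.01 ft³/s
Panel 3-4: Δb = 15.1 ft, d̄ = (1.79+1.65)/2 = 1.72, v̄ = (0.95+1.10)/2 = 1.025 → q = 15.1×1.72×1.025 = 26.62 ft³/s
Panel 4-5: Δb = 5.9 ft, d̄ = (1.65+1.15)/2 = 1.4, v̄ = (1.10+0.91)/2 = 1.005 → q = 5.9×1.4×1.005 = 8.301 ft³/s
Panel 5-6: Δb = 7.7 ft, d̄ = (1.15+0.62)/2 = 0.885, v̄ = (0.91+0.58)/2 = 0.745 → q = 7.7×0.885×0.745 = 5.077 ft³/s
Q = Σ q = 58.98 ft³/s

59.0 ft³/s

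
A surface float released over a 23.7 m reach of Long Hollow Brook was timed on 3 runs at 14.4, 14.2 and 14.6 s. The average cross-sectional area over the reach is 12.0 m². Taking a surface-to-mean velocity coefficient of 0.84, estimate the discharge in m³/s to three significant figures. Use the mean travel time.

t̄ = (14.4 + 14.2 + 14.6) / 3 = 14.4 s
v_surface = L / t̄ = 23.7 / 14.4 = 1.646 m/s
v_mean = 0.84 × 1.646 = 1.383 m/s
Q = A × v_mean = 12.0 × 1.383 = 16.59 m³/s

16.6 m³/s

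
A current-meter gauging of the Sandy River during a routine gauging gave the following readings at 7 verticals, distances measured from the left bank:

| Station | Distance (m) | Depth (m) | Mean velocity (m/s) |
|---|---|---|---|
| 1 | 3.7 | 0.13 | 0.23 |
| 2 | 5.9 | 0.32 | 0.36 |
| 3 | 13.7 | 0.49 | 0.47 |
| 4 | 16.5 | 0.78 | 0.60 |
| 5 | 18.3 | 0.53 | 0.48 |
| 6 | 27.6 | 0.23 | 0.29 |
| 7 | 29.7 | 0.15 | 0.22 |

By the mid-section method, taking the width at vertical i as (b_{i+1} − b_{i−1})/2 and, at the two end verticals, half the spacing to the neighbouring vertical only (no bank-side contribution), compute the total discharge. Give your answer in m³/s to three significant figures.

4.73 m³/s

w_1 = (5.9 − 3.7)/2 = 1.1 m; q_1 = 0.23 × 0.13 × 1.1 = 0.03289 m³/s
w_2 = (13.7 − 3.7)/2 = 5 m; q_2 = 0.36 × 0.32 × 5 = 0.5760 m³/s
w_3 = (16.5 − 5.9)/2 = 5.3 m; q_3 = 0.47 × 0.49 × 5.3 = 1.221 m³/s
w_4 = (18.3 − 13.7)/2 = 2.3 m; q_4 = 0.60 × 0.78 × 2.3 = 1.076 m³/s
w_5 = (27.6 − 16.5)/2 = 5.55 m; q_5 = 0.48 × 0.53 × 5.55 = 1.412 m³/s
w_6 = (29.7 − 18.3)/2 = 5.7 m; q_6 = 0.29 × 0.23 × 5.7 = 0.3802 m³/s
w_7 = (29.7 − 27.6)/2 = 1.05 m; q_7 = 0.22 × 0.15 × 1.05 = 0.03465 m³/s
Q = Σ qᵢ = 4.733 m³/s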